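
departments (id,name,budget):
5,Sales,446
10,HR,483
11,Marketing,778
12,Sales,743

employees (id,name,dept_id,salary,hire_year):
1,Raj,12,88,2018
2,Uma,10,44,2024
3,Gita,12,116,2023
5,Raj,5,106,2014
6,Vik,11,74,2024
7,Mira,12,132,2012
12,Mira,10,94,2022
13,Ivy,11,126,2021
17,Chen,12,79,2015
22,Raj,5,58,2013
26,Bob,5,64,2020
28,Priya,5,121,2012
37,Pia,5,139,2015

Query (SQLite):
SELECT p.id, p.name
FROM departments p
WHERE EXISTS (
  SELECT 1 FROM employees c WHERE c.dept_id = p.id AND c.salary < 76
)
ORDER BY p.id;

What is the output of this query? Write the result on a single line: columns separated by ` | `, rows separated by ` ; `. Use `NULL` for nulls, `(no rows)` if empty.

For each departments row, check whether any employees with matching dept_id has salary < 76.
Keep rows where that is true.

5 | Sales ; 10 | HR ; 11 | Marketing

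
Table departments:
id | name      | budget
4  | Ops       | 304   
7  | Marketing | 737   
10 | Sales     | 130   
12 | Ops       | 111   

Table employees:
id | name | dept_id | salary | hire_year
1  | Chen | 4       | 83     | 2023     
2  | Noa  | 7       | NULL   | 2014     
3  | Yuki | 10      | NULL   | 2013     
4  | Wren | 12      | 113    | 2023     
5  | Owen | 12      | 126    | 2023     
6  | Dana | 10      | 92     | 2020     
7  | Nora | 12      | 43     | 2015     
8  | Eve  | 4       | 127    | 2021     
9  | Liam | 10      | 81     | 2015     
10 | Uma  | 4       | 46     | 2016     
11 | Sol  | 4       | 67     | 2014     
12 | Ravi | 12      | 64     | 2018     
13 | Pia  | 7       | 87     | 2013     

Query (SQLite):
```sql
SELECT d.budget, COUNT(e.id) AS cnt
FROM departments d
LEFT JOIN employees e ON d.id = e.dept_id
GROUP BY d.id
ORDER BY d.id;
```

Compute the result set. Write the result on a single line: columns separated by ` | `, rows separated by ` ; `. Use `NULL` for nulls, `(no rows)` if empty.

LEFT JOIN keeps every departments row; unmatched ones get NULL for employees columns.
Group by departments.id and compute COUNT(e.id). COUNT(col) of an all-NULL group is 0.
  4: ids {1, 8, 10, 11} → COUNT(e.id)=4
  7: ids {2, 13} → COUNT(e.id)=2
  10: ids {3, 6, 9} → COUNT(e.id)=3
  12: ids {4, 5, 7, 12} → COUNT(e.id)=4

304 | 4 ; 737 | 2 ; 130 | 3 ; 111 | 4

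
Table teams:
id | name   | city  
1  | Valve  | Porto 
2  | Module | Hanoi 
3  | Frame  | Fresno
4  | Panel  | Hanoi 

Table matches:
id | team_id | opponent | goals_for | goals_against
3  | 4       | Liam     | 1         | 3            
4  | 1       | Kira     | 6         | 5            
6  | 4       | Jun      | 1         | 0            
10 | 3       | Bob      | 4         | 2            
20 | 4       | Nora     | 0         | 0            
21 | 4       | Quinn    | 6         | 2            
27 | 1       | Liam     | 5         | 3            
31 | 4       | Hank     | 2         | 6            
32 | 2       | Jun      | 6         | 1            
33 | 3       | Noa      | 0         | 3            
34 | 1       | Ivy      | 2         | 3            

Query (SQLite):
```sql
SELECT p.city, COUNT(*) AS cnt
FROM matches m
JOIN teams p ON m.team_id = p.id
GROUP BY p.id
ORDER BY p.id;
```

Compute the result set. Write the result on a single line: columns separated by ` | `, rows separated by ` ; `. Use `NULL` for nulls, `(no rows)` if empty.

Porto | 3 ; Hanoi | 1 ; Fresno | 2 ; Hanoi | 5

Join each matches row to its teams via team_id.
Group joined rows by teams.id; compute COUNT(*) per group.
  1: ids {4, 27, 34} → COUNT(*)=3
  2: ids {32} → COUNT(*)=1
  3: ids {10, 33} → COUNT(*)=2
  4: ids {3, 6, 20, 21, 31} → COUNT(*)=5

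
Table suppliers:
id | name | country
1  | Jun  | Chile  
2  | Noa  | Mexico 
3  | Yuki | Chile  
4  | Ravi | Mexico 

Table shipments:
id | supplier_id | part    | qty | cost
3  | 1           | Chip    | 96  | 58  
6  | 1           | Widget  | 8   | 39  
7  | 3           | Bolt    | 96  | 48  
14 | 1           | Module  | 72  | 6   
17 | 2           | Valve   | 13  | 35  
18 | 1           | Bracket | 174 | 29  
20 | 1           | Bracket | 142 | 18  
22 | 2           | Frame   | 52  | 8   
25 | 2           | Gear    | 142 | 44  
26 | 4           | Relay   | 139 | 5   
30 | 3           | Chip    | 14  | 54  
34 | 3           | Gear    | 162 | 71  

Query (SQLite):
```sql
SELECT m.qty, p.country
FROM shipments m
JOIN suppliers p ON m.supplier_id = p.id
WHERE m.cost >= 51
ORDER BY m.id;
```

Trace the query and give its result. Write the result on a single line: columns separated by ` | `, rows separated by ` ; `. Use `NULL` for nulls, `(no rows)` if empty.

Each shipments row matches the suppliers row where supplier_id = suppliers.id.
Then keep rows with m.cost >= 51.

96 | Chile ; 14 | Chile ; 162 | Chile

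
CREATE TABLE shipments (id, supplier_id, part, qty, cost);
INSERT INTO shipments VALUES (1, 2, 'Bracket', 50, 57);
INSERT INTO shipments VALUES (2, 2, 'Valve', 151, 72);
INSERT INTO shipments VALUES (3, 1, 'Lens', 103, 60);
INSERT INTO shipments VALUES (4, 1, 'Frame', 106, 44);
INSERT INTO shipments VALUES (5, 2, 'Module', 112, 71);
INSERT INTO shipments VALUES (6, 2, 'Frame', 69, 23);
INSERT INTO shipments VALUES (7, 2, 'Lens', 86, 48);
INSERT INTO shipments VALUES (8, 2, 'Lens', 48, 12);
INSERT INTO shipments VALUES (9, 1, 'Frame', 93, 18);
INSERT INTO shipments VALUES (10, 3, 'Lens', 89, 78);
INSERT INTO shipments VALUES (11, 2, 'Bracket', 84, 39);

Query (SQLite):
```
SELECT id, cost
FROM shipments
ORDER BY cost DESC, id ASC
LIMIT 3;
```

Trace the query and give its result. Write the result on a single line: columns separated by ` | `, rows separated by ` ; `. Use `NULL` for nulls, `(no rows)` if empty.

Sort by cost desc, tiebreak id asc: (78, id=10), (72, id=2), (71, id=5), (60, id=3), (57, id=1), (48, id=7) …. Take first 3.

10 | 78 ; 2 | 72 ; 5 | 71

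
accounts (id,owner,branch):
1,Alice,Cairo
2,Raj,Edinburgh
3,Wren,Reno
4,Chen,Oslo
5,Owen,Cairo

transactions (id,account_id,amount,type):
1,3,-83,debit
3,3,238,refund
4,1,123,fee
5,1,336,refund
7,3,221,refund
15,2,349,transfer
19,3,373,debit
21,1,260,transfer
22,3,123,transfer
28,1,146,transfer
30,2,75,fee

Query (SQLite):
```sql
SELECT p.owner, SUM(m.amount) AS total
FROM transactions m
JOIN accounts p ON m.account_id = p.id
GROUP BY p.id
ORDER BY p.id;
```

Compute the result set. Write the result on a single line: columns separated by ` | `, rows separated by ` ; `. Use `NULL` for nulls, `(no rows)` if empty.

Join each transactions row to its accounts via account_id.
Group joined rows by accounts.id; compute SUM(m.amount) per group.
  1: ids {4, 5, 21, 28} → SUM(m.amount)=865
  2: ids {15, 30} → SUM(m.amount)=424
  3: ids {1, 3, 7, 19, 22} → SUM(m.amount)=872

Alice | 865 ; Raj | 424 ; Wren | 872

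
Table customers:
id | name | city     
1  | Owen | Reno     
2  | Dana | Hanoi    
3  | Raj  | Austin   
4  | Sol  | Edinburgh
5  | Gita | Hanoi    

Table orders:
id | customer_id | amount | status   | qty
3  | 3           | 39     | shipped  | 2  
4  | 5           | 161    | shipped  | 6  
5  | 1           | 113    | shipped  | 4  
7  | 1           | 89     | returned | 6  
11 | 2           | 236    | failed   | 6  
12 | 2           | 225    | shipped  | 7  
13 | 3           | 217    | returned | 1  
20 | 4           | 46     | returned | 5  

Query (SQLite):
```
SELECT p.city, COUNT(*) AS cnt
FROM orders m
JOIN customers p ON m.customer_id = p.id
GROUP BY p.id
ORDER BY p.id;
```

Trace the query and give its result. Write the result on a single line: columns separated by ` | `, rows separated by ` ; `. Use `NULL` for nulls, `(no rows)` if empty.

Reno | 2 ; Hanoi | 2 ; Austin | 2 ; Edinburgh | 1 ; Hanoi | 1

Join each orders row to its customers via customer_id.
Group joined rows by customers.id; compute COUNT(*) per group.
  1: ids {5, 7} → COUNT(*)=2
  2: ids {11, 12} → COUNT(*)=2
  3: ids {3, 13} → COUNT(*)=2
  4: ids {20} → COUNT(*)=1
  5: ids {4} → COUNT(*)=1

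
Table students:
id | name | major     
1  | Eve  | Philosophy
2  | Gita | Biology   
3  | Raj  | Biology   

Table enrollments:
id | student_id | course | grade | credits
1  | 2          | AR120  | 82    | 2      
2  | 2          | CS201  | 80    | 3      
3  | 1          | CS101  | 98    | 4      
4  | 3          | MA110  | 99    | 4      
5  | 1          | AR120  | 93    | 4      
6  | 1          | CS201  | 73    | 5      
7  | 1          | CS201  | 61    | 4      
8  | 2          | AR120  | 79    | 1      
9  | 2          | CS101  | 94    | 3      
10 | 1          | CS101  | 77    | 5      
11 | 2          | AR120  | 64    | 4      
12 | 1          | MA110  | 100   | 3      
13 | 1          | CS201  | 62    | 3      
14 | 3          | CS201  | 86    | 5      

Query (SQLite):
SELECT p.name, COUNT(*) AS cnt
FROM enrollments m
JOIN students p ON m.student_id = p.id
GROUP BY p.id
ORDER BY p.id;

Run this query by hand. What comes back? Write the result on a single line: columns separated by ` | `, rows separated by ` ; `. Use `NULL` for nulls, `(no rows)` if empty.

Eve | 7 ; Gita | 5 ; Raj | 2

Join each enrollments row to its students via student_id.
Group joined rows by students.id; compute COUNT(*) per group.
  1: ids {3, 5, 6, 7, 10, 12, 13} → COUNT(*)=7
  2: ids {1, 2, 8, 9, 11} → COUNT(*)=5
  3: ids {4, 14} → COUNT(*)=2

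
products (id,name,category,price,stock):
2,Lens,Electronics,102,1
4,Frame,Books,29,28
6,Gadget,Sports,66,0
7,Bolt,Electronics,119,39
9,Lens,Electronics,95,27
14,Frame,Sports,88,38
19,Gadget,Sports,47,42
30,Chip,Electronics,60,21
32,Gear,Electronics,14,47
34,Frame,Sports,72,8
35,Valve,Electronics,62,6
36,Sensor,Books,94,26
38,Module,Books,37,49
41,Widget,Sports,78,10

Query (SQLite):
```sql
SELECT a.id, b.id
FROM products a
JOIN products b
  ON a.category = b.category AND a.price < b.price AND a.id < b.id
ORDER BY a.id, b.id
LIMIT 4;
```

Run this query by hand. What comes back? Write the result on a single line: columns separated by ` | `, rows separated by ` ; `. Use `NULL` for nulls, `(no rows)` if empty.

2 | 7 ; 4 | 36 ; 4 | 38 ; 6 | 14

Pairs (a,b) with same category, a.price < b.price, a.id < b.id.
category groups: Books:{4,36,38} Electronics:{2,7,9,30,32,35} Sports:{6,14,19,34,41}
Ordered by (a.id, b.id); first 4.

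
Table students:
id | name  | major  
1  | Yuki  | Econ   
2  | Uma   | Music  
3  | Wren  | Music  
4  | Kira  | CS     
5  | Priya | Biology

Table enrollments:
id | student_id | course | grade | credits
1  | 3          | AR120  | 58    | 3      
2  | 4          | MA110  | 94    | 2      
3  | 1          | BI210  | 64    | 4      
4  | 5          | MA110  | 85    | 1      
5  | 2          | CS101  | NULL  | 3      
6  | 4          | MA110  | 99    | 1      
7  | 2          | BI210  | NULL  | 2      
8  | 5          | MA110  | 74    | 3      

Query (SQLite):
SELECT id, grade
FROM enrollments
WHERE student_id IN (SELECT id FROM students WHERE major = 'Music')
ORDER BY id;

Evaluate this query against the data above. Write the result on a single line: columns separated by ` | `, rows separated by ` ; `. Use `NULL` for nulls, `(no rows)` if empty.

1 | 58 ; 5 | NULL ; 7 | NULL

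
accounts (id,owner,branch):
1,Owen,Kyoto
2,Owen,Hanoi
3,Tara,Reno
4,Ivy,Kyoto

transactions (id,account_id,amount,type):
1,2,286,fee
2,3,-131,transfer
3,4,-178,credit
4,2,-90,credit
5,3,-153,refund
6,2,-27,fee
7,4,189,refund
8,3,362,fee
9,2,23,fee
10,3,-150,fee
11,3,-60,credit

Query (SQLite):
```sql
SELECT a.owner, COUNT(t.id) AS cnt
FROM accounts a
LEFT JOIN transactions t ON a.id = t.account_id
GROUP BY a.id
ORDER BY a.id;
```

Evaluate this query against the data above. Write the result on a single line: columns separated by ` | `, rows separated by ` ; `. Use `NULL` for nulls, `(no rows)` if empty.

Owen | 0 ; Owen | 4 ; Tara | 5 ; Ivy | 2

LEFT JOIN keeps every accounts row; unmatched ones get NULL for transactions columns.
Group by accounts.id and compute COUNT(t.id). COUNT(col) of an all-NULL group is 0.
  1: ids {—} → COUNT(t.id)=0
  2: ids {1, 4, 6, 9} → COUNT(t.id)=4
  3: ids {2, 5, 8, 10, 11} → COUNT(t.id)=5
  4: ids {3, 7} → COUNT(t.id)=2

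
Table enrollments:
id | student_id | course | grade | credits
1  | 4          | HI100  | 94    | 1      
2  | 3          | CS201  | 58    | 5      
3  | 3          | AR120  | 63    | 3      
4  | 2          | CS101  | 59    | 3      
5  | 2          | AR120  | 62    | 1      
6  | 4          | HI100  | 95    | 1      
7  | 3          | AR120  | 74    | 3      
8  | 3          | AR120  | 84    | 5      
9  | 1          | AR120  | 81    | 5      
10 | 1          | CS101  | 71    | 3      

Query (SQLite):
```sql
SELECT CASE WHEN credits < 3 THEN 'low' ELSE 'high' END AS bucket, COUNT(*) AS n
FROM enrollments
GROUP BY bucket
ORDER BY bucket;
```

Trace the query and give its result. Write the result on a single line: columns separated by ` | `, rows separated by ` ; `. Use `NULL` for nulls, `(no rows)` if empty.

high | 7 ; low | 3

Bucket rows by credits < 3 → 'low' else 'high'; count each bucket.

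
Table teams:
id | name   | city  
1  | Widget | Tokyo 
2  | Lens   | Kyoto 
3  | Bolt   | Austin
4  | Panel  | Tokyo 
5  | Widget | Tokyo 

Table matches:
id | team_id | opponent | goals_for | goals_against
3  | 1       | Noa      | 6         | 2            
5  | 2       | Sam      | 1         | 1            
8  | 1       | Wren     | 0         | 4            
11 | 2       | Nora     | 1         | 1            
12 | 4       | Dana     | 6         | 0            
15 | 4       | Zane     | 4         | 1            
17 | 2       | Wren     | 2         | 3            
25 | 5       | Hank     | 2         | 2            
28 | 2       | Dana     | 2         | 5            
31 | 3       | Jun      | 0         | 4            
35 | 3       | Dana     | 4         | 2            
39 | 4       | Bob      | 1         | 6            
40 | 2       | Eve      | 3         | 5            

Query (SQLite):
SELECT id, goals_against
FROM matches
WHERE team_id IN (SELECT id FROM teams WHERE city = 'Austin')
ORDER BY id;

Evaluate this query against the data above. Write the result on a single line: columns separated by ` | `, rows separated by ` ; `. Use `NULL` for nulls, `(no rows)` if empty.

31 | 4 ; 35 | 2

Inner query: teams.id where city = 'Austin'.
Outer: keep matches rows whose team_id is in that set.
Inner query → {3}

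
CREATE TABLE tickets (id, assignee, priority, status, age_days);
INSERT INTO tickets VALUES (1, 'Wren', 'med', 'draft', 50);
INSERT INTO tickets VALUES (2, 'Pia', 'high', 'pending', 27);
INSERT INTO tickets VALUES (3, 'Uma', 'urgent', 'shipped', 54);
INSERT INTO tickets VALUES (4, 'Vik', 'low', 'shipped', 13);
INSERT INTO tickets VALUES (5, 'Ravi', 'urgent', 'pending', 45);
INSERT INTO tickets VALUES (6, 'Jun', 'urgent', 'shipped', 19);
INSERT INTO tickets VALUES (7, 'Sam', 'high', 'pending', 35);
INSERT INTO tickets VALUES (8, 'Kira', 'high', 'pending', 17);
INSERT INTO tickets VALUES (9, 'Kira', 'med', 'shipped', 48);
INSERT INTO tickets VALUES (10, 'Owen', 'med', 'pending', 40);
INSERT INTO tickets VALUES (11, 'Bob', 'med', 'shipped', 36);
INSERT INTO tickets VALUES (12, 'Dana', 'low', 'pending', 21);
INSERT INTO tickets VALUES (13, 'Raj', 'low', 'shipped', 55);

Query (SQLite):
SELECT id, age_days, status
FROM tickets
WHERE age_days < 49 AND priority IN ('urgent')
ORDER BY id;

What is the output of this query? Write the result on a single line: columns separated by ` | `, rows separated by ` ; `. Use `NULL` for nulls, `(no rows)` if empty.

5 | 45 | pending ; 6 | 19 | shipped

age_days < 49: ids {2, 4, 5, 6, 7, 8, 9, 10, 11, 12}
priority IN ('urgent'): ids {3, 5, 6}
Combine with AND.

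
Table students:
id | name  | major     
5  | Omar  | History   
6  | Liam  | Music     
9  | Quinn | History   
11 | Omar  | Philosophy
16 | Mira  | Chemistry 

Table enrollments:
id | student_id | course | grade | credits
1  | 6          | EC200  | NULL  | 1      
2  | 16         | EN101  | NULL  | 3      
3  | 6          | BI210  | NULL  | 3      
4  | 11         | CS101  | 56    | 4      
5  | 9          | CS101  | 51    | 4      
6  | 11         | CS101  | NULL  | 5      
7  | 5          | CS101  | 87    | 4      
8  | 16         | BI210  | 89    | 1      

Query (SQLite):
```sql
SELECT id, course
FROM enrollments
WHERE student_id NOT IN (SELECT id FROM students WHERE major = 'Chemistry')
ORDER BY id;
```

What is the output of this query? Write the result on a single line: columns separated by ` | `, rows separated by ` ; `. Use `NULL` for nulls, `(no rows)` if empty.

1 | EC200 ; 3 | BI210 ; 4 | CS101 ; 5 | CS101 ; 6 | CS101 ; 7 | CS101

Inner query: students.id where major = 'Chemistry'.
Outer: keep enrollments rows whose student_id is not in that set.
Inner query → {16}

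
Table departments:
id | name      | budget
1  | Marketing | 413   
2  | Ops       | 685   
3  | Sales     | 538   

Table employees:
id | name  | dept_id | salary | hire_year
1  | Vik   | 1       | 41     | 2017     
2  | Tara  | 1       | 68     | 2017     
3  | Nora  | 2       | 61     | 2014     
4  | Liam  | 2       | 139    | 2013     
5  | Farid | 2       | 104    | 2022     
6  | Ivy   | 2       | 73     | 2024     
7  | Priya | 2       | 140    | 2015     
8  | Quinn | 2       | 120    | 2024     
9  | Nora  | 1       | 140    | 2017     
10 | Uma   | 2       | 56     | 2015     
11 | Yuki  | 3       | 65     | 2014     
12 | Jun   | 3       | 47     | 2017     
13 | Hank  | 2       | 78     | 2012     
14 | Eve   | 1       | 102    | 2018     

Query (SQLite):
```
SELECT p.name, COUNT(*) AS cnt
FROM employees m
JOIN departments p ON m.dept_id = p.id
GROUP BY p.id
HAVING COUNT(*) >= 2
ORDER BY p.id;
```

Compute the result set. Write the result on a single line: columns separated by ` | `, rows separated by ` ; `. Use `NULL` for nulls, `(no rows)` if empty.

Join each employees row to its departments via dept_id.
Group joined rows by departments.id; compute COUNT(*) per group.
HAVING: keep groups with count ≥ 2.
  1: ids {1, 2, 9, 14} → COUNT(*)=4
  2: ids {3, 4, 5, 6, 7, 8, 10, 13} → COUNT(*)=8
  3: ids {11, 12} → COUNT(*)=2

Marketing | 4 ; Ops | 8 ; Sales | 2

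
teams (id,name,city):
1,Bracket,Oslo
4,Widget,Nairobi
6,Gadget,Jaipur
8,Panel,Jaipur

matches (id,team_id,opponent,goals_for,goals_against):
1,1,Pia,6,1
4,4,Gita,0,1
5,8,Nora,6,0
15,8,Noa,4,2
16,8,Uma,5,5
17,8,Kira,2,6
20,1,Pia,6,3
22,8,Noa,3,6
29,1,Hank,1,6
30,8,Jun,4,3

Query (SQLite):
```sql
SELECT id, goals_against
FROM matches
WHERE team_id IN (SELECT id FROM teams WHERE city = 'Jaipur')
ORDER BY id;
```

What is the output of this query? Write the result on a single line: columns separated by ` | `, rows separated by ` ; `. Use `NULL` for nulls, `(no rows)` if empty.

Inner query: teams.id where city = 'Jaipur'.
Outer: keep matches rows whose team_id is in that set.
Inner query → {6, 8}

5 | 0 ; 15 | 2 ; 16 | 5 ; 17 | 6 ; 22 | 6 ; 30 | 3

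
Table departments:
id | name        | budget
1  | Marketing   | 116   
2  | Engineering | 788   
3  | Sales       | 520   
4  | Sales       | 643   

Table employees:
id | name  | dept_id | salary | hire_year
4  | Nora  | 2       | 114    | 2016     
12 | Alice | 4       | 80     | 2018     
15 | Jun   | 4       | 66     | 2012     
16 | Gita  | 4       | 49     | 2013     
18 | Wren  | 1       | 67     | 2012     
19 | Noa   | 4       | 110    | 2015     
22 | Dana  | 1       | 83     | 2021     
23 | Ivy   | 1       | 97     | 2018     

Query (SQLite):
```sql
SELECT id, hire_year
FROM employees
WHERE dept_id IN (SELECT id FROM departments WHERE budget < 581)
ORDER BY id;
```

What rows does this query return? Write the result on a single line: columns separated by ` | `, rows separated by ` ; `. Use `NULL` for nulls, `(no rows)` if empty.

Inner query: departments.id where budget < 581.
Outer: keep employees rows whose dept_id is in that set.
Inner query → {1, 3}

18 | 2012 ; 22 | 2021 ; 23 | 2018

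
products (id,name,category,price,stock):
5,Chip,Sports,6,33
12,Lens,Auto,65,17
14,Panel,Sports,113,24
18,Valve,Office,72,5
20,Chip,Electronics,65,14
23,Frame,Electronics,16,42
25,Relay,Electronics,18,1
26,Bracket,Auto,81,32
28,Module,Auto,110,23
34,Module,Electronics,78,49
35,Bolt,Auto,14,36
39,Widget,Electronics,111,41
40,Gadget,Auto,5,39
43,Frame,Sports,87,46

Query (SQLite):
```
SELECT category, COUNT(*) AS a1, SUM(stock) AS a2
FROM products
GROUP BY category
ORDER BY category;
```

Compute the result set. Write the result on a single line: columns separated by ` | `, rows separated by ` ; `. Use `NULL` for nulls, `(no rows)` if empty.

Auto | 5 | 147 ; Electronics | 5 | 147 ; Office | 1 | 5 ; Sports | 3 | 103

Group products by category.
Per group compute: COUNT(*), SUM(stock).
  Auto: ids {12, 26, 28, 35, 40} → COUNT(*)=5, SUM(stock)=147
  Electronics: ids {20, 23, 25, 34, 39} → COUNT(*)=5, SUM(stock)=147
  Office: ids {18} → COUNT(*)=1, SUM(stock)=5
  Sports: ids {5, 14, 43} → COUNT(*)=3, SUM(stock)=103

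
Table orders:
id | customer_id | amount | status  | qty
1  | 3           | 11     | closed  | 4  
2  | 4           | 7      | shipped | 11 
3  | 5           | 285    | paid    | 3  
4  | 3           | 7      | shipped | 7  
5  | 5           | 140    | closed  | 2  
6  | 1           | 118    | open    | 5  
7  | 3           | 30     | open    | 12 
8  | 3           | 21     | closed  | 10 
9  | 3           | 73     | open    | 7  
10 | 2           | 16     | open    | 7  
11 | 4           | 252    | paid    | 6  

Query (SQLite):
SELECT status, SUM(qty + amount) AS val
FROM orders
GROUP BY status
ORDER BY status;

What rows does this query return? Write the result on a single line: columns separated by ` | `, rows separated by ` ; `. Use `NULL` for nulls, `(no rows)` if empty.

For each row compute qty + amount.
Group by status; take SUM of the expression per group.
  closed: ids {1, 5, 8} → SUM(qty + amount)=188
  open: ids {6, 7, 9, 10} → SUM(qty + amount)=268
  paid: ids {3, 11} → SUM(qty + amount)=546
  shipped: ids {2, 4} → SUM(qty + amount)=32

closed | 188 ; open | 268 ; paid | 546 ; shipped | 32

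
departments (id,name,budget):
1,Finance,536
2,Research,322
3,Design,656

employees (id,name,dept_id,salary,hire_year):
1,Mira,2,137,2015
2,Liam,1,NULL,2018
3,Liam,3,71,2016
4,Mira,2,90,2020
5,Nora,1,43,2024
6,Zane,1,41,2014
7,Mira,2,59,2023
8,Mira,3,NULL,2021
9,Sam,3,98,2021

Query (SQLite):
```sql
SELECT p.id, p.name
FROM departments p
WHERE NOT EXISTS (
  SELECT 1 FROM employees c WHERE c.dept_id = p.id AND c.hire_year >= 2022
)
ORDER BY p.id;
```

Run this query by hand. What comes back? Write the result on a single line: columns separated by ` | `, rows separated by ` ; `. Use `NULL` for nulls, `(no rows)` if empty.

3 | Design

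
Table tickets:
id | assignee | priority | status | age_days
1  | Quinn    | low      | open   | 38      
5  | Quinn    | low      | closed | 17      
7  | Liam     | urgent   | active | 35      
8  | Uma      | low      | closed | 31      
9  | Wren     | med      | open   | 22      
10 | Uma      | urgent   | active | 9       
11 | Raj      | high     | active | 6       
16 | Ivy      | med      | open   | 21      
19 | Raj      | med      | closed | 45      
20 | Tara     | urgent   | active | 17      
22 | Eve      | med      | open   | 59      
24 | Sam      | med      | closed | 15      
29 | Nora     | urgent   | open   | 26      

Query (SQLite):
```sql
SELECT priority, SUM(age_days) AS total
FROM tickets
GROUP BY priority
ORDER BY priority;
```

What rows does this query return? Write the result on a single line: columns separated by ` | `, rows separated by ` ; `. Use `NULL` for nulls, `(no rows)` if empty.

high | 6 ; low | 86 ; med | 162 ; urgent | 87

Partition tickets by priority; compute SUM(age_days) within each group.
  high: ids {11} → SUM(age_days)=6
  low: ids {1, 5, 8} → SUM(age_days)=86
  med: ids {9, 16, 19, 22, 24} → SUM(age_days)=162
  urgent: ids {7, 10, 20, 29} → SUM(age_days)=87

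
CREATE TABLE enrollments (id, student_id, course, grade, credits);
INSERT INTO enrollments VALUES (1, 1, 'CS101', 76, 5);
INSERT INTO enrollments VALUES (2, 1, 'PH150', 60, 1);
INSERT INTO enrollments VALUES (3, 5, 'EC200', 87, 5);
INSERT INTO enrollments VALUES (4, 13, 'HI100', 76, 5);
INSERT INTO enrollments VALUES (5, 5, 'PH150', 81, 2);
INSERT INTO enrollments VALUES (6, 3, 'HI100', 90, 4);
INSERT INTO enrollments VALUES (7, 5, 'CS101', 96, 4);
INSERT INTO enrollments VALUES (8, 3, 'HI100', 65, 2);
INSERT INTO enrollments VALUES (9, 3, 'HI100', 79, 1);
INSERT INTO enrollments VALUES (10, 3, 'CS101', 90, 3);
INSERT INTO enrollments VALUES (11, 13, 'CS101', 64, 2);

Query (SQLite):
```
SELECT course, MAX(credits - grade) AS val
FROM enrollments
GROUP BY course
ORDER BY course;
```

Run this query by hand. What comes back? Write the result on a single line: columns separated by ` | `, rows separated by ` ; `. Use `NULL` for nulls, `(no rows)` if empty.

CS101 | -62 ; EC200 | -82 ; HI100 | -63 ; PH150 | -59

For each row compute credits - grade.
Group by course; take MAX of the expression per group.
  CS101: ids {1, 7, 10, 11} → MAX(credits - grade)=-62
  EC200: ids {3} → MAX(credits - grade)=-82
  HI100: ids {4, 6, 8, 9} → MAX(credits - grade)=-63
  PH150: ids {2, 5} → MAX(credits - grade)=-59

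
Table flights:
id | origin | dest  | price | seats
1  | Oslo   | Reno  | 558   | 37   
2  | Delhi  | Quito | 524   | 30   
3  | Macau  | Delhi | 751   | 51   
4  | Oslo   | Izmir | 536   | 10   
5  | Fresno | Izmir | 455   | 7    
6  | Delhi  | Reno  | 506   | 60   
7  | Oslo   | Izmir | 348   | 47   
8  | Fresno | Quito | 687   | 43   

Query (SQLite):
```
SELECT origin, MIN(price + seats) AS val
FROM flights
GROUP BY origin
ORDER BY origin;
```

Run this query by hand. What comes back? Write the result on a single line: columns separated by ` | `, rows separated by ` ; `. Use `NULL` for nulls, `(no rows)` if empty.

For each row compute price + seats.
Group by origin; take MIN of the expression per group.
  Delhi: ids {2, 6} → MIN(price + seats)=554
  Fresno: ids {5, 8} → MIN(price + seats)=462
  Macau: ids {3} → MIN(price + seats)=802
  Oslo: ids {1, 4, 7} → MIN(price + seats)=395

Delhi | 554 ; Fresno | 462 ; Macau | 802 ; Oslo | 395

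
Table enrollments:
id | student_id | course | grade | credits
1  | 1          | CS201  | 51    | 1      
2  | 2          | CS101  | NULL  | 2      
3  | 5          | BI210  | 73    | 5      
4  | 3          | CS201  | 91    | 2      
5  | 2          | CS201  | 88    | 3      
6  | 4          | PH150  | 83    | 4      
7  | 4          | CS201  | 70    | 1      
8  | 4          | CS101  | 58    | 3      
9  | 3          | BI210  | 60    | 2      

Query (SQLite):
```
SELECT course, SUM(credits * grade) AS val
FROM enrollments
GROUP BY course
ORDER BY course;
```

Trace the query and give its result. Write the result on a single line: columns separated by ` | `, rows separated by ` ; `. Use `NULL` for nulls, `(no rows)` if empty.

For each row compute credits * grade.
Group by course; take SUM of the expression per group.
  BI210: ids {3, 9} → SUM(credits * grade)=485
  CS101: ids {2, 8} → SUM(credits * grade)=174
  CS201: ids {1, 4, 5, 7} → SUM(credits * grade)=567
  PH150: ids {6} → SUM(credits * grade)=332

BI210 | 485 ; CS101 | 174 ; CS201 | 567 ; PH150 | 332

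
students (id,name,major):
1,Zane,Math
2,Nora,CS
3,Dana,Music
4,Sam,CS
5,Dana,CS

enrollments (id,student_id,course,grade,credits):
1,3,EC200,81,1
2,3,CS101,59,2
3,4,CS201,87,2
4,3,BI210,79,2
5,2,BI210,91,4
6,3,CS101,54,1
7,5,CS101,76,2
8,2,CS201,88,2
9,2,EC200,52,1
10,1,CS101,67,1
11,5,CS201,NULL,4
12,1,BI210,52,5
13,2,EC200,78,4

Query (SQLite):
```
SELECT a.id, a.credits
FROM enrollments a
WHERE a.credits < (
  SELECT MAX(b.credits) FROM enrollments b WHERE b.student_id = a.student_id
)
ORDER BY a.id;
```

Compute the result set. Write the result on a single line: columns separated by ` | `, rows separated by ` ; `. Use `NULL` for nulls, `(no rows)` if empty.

1 | 1 ; 6 | 1 ; 7 | 2 ; 8 | 2 ; 9 | 1 ; 10 | 1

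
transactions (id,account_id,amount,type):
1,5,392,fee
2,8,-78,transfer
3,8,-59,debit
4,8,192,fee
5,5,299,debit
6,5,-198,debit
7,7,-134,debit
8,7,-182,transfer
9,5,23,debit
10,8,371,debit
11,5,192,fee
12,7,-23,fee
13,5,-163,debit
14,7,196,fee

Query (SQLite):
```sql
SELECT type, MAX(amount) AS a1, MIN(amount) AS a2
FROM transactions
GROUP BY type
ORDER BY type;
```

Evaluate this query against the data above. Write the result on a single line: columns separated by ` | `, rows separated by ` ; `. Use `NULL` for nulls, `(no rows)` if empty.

debit | 371 | -198 ; fee | 392 | -23 ; transfer | -78 | -182

Group transactions by type.
Per group compute: MAX(amount), MIN(amount).
  debit: ids {3, 5, 6, 7, 9, 10, 13} → MAX(amount)=371, MIN(amount)=-198
  fee: ids {1, 4, 11, 12, 14} → MAX(amount)=392, MIN(amount)=-23
  transfer: ids {2, 8} → MAX(amount)=-78, MIN(amount)=-182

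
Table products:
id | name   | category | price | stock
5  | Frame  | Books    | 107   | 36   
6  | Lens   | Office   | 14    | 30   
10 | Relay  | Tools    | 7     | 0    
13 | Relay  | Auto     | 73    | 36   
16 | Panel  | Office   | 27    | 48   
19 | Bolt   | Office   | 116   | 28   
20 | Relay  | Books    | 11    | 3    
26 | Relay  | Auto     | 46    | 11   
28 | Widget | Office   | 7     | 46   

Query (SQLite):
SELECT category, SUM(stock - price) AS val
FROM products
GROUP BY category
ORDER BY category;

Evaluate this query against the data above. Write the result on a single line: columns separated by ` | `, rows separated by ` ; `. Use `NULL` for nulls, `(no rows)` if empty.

For each row compute stock - price.
Group by category; take SUM of the expression per group.
  Auto: ids {13, 26} → SUM(stock - price)=-72
  Books: ids {5, 20} → SUM(stock - price)=-79
  Office: ids {6, 16, 19, 28} → SUM(stock - price)=-12
  Tools: ids {10} → SUM(stock - price)=-7

Auto | -72 ; Books | -79 ; Office | -12 ; Tools | -7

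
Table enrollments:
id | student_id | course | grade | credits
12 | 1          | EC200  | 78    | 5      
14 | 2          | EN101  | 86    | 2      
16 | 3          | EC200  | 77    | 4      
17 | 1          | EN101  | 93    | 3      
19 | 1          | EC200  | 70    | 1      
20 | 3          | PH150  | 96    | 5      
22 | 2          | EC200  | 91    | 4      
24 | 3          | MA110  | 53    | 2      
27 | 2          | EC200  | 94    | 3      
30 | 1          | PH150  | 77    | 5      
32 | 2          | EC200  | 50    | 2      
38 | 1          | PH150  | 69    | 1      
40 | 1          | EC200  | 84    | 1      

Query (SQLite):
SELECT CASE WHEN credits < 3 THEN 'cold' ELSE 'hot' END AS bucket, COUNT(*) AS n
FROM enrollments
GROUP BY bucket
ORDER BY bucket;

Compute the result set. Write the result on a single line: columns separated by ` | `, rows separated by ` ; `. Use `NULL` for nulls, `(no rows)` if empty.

cold | 6 ; hot | 7

Bucket rows by credits < 3 → 'cold' else 'hot'; count each bucket.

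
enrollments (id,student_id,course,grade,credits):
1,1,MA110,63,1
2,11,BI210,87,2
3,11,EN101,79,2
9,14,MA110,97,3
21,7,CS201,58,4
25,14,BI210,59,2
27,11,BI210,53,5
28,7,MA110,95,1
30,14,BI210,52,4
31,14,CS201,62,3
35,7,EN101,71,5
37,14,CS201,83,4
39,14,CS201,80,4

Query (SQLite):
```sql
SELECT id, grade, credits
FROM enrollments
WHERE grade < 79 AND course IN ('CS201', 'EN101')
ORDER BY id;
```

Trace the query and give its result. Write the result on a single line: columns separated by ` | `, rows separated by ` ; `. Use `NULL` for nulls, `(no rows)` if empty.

grade < 79: ids {1, 21, 25, 27, 30, 31, 35}
course IN ('CS201', 'EN101'): ids {3, 21, 31, 35, 37, 39}
Combine with AND.

21 | 58 | 4 ; 31 | 62 | 3 ; 35 | 71 | 5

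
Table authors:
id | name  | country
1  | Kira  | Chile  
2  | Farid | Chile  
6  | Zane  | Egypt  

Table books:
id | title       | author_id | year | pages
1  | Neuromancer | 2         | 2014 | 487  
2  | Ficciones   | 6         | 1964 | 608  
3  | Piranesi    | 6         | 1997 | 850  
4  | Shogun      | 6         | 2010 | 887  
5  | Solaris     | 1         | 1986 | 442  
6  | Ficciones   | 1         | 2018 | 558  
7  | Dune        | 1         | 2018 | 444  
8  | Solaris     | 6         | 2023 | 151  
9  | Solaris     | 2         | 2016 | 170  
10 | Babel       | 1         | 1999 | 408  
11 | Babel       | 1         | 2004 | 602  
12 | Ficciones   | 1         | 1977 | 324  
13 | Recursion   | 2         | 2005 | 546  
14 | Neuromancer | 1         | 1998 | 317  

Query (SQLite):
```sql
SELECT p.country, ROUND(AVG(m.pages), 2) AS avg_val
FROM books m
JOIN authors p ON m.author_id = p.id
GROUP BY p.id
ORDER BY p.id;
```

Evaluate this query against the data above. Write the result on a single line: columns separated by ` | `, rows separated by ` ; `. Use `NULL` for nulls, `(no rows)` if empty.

Chile | 442.14 ; Chile | 401 ; Egypt | 624

Join each books row to its authors via author_id.
Group joined rows by authors.id; compute ROUND(AVG(m.pages), 2) per group.
  1: ids {5, 6, 7, 10, 11, 12, 14} → ROUND(AVG(m.pages), 2)=442.14
  2: ids {1, 9, 13} → ROUND(AVG(m.pages), 2)=401
  6: ids {2, 3, 4, 8} → ROUND(AVG(m.pages), 2)=624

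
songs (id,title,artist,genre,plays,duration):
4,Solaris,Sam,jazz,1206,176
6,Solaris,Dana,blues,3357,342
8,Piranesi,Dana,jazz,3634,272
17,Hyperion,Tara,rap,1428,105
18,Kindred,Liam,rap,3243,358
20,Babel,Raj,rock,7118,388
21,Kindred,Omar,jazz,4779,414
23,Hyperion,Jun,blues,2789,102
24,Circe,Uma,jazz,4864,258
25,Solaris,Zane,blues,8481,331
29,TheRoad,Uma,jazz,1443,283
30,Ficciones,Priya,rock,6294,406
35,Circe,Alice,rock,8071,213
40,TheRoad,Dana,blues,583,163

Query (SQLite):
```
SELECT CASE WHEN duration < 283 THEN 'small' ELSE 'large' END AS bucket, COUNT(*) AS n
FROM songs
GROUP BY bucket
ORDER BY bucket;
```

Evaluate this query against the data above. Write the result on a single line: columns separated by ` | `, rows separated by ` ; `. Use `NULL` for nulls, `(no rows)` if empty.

large | 7 ; small | 7

Bucket rows by duration < 283 → 'small' else 'large'; count each bucket.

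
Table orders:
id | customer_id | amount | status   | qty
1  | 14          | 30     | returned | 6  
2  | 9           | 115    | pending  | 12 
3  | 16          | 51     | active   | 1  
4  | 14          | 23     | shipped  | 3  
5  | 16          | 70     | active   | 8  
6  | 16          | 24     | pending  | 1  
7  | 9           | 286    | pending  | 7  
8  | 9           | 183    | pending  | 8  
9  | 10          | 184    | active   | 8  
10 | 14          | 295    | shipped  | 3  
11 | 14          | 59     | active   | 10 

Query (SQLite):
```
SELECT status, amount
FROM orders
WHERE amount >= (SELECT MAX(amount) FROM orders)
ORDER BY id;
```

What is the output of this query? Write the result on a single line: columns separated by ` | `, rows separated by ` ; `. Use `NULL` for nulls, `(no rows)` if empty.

shipped | 295

Scalar subquery: MAX(amount) over all orders rows = 295.
Keep rows where amount >= that value.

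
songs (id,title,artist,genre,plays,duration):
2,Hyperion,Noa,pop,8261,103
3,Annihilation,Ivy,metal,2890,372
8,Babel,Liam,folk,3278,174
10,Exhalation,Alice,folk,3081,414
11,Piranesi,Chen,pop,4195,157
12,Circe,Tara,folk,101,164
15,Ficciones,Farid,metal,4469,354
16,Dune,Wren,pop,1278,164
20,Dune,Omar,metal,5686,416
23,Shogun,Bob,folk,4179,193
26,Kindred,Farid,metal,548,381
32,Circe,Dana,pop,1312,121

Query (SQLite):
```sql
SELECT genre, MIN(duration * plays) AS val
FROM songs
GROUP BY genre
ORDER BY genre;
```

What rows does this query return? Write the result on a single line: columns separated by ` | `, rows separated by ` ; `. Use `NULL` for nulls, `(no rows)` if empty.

For each row compute duration * plays.
Group by genre; take MIN of the expression per group.
  folk: ids {8, 10, 12, 23} → MIN(duration * plays)=16564
  metal: ids {3, 15, 20, 26} → MIN(duration * plays)=208788
  pop: ids {2, 11, 16, 32} → MIN(duration * plays)=158752

folk | 16564 ; metal | 208788 ; pop | 158752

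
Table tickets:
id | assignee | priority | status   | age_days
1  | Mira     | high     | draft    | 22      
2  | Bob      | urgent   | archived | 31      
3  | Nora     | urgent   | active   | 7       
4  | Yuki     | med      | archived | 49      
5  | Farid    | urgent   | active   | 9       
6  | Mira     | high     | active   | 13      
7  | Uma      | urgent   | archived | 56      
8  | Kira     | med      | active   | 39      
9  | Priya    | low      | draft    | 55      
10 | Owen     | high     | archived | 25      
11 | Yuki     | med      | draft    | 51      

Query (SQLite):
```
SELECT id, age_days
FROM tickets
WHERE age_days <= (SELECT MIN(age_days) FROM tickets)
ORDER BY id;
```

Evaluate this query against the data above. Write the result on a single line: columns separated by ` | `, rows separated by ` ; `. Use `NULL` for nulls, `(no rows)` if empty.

Scalar subquery: MIN(age_days) over all tickets rows = 7.
Keep rows where age_days <= that value.

3 | 7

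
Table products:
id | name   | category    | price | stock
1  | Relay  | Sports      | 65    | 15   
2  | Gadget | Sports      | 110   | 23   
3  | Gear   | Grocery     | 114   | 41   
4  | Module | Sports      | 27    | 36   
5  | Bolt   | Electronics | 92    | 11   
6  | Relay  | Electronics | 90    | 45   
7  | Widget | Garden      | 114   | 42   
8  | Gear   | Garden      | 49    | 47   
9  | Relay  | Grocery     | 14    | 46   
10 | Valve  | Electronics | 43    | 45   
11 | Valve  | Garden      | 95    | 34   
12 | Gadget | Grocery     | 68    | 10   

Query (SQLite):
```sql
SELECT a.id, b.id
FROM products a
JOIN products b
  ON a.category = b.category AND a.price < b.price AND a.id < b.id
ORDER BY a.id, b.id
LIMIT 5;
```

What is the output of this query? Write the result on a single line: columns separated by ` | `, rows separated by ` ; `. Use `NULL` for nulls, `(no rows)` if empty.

Pairs (a,b) with same category, a.price < b.price, a.id < b.id.
category groups: Electronics:{5,6,10} Garden:{7,8,11} Grocery:{3,9,12} Sports:{1,2,4}
Ordered by (a.id, b.id); first 5.

1 | 2 ; 8 | 11 ; 9 | 12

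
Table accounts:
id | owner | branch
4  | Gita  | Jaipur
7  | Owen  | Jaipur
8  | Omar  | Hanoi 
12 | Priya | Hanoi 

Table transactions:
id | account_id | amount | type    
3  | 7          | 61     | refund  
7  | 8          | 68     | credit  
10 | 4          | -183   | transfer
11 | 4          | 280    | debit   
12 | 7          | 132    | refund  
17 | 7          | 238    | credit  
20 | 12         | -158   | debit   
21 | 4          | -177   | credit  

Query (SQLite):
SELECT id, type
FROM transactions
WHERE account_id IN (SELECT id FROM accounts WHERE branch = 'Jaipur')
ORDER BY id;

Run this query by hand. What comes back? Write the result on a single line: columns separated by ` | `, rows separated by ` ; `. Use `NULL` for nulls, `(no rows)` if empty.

Inner query: accounts.id where branch = 'Jaipur'.
Outer: keep transactions rows whose account_id is in that set.
Inner query → {4, 7}

3 | refund ; 10 | transfer ; 11 | debit ; 12 | refund ; 17 | credit ; 21 | credit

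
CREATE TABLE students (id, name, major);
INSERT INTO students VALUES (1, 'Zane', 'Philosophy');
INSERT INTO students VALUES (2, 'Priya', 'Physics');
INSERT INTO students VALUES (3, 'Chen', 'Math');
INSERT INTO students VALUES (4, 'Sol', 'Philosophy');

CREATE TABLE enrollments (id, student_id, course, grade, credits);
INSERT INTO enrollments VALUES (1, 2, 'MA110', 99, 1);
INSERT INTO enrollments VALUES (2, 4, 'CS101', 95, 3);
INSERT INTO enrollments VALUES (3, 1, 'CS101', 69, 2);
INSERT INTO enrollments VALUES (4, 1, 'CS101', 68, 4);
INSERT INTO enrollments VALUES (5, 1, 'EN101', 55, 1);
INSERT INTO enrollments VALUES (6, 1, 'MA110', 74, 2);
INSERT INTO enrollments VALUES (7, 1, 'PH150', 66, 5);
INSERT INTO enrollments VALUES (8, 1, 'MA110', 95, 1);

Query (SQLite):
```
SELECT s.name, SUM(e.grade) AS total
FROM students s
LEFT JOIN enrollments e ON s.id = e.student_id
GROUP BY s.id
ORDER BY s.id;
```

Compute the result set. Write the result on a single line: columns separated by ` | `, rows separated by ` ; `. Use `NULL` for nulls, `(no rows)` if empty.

Zane | 427 ; Priya | 99 ; Chen | NULL ; Sol | 95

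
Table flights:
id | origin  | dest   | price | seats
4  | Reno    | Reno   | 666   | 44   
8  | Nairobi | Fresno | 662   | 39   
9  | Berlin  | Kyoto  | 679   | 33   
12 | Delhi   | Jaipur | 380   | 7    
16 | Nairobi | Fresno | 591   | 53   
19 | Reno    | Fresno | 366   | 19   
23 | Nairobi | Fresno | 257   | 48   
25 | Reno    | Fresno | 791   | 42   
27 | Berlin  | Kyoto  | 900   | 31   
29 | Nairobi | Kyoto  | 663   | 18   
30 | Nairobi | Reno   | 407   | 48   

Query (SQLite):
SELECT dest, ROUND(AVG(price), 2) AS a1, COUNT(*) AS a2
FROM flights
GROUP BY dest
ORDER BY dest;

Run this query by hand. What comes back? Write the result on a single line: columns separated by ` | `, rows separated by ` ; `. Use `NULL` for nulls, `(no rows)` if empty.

Group flights by dest.
Per group compute: ROUND(AVG(price), 2), COUNT(*).
  Fresno: ids {8, 16, 19, 23, 25} → ROUND(AVG(price), 2)=533.4, COUNT(*)=5
  Jaipur: ids {12} → ROUND(AVG(price), 2)=380, COUNT(*)=1
  Kyoto: ids {9, 27, 29} → ROUND(AVG(price), 2)=747.33, COUNT(*)=3
  Reno: ids {4, 30} → ROUND(AVG(price), 2)=536.5, COUNT(*)=2

Fresno | 533.4 | 5 ; Jaipur | 380 | 1 ; Kyoto | 747.33 | 3 ; Reno | 536.5 | 2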